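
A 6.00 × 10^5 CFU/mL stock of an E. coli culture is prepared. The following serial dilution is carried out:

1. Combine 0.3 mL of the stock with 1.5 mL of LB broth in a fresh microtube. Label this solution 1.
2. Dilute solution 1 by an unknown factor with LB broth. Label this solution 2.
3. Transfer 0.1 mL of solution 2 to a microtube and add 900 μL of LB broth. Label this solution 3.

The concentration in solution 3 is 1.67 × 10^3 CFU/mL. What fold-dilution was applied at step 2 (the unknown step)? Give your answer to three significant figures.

Step 1: 0.3 mL + 1.5 mL = 1.8 mL total → factor 1.8/0.3 = 6
Step 2: unknown factor x
Step 3: 0.1 mL + 900 μL = 1 mL total → factor 1/0.1 = 10
Product of known-step factors = 60
Overall factor = 6.00 × 10^5 CFU/mL / (1.67 × 10^3 CFU/mL) = 359.28
x = 359.28 / 60 = 5.99

5.99-fold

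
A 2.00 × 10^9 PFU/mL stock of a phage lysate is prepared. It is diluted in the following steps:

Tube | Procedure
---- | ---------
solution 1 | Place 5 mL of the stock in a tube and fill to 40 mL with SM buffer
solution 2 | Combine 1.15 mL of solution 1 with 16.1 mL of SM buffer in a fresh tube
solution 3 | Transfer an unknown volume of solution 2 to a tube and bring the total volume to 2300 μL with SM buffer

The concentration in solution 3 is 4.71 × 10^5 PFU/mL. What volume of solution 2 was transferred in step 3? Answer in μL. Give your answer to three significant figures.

Step 1: 5 mL brought to 40 mL → factor 40/5 = 8
Step 2: 1.15 mL + 16.1 mL = 17.25 mL total → factor 17.25/1.15 = 15
Step 3: v brought to 2300 μL → factor = 2300 μL/v
Product of known-step factors = 120
Overall factor = 2.00 × 10^9 PFU/mL / (4.71 × 10^5 PFU/mL) = 4246.3
Step-3 factor = 4246.3 / 120 = 35.386
v = 2300 μL / 35.386 = 65.0 μL

65.0 μL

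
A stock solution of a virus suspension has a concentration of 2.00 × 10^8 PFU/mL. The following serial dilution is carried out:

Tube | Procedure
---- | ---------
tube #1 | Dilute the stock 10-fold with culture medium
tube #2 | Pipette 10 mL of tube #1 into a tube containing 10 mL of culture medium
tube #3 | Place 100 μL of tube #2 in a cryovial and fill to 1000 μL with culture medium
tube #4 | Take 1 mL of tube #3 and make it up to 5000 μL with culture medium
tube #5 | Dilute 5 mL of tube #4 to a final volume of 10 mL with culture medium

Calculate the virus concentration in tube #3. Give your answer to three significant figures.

Step 1: 10-fold → factor 10
Step 2: 10 mL + 10 mL = 20 mL total → factor 20/10 = 2
Step 3: 100 μL brought to 1000 μL → factor 1000/100 = 10
Dilution factor through tube #3 = 10 × 2 × 10 = 200
[tube #3] = 2.00 × 10^8 PFU/mL / 200 = 1.00 × 10^6 PFU/mL

1.00 × 10^6 PFU/mL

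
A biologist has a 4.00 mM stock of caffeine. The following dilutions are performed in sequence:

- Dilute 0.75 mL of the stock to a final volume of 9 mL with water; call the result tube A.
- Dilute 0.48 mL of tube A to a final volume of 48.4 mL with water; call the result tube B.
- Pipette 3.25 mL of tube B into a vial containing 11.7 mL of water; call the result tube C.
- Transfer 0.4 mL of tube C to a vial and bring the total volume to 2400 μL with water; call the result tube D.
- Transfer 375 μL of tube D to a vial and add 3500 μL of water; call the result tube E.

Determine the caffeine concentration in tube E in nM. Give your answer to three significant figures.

11.6 nM

Step 1: 0.75 mL brought to 9 mL → factor 9/0.75 = 12
Step 2: 0.48 mL brought to 48.4 mL → factor 48.4/0.48 = 100.83
Step 3: 3.25 mL + 11.7 mL = 14.95 mL total → factor 14.95/3.25 = 4.6
Step 4: 0.4 mL brought to 2400 μL → factor 2.4/0.4 = 6
Step 5: 375 μL + 3500 μL = 3875 μL total → factor 3875/375 = 10.333
Overall dilution factor = 12 × 100.83 × 4.6 × 6 × 10.333 = 3.4509 × 10^5
Final = 4.00 mM / 3.4509 × 10^5 = 1.159 × 10^-5 mM = 11.6 nM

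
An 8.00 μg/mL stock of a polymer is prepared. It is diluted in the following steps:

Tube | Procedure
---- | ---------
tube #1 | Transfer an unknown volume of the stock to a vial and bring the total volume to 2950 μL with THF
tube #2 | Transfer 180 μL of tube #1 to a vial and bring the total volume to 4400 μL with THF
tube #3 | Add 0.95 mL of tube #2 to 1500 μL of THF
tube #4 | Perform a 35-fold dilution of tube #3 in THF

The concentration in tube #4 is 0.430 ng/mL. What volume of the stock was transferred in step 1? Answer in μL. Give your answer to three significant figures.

Step 1: v brought to 2950 μL → factor = 2950 μL/v
Step 2: 180 μL brought to 4400 μL → factor 4400/180 = 24.444
Step 3: 0.95 mL + 1500 μL = 2.45 mL total → factor 2.45/0.95 = 2.5789
Step 4: 35-fold → factor 35
Product of known-step factors = 2206.4
Overall factor = 8.00 μg/mL / (0.430 ng/mL) = 18605
Step-1 factor = 18605 / 2206.4 = 8.432
v = 2950 μL / 8.432 = 350 μL

350 μL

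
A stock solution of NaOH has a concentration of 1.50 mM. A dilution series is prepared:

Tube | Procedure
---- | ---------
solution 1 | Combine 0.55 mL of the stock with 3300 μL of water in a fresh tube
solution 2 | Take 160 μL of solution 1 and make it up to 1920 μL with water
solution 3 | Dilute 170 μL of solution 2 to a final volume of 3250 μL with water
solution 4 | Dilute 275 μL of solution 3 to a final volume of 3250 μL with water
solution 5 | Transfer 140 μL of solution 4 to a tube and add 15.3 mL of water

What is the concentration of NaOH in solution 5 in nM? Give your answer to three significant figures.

Step 1: 0.55 mL + 3300 μL = 3.85 mL total → factor 3.85/0.55 = 7
Step 2: 160 μL brought to 1920 μL → factor 1920/160 = 12
Step 3: 170 μL brought to 3250 μL → factor 3250/170 = 19.118
Step 4: 275 μL brought to 3250 μL → factor 3250/275 = 11.818
Step 5: 140 μL + 15.3 mL = 15440 μL total → factor 15440/140 = 110.29
Overall dilution factor = 7 × 12 × 19.118 × 11.818 × 110.29 = 2.0931 × 10^6
Final = 1.50 mM / 2.0931 × 10^6 = 7.167 × 10^-7 mM = 0.717 nM

0.717 nM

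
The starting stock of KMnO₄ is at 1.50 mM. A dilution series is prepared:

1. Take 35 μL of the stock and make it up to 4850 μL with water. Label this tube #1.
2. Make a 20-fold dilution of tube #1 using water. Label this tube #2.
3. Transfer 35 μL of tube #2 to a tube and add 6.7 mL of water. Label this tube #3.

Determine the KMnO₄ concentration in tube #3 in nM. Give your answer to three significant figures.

Step 1: 35 μL brought to 4850 μL → factor 4850/35 = 138.57
Step 2: 20-fold → factor 20
Step 3: 35 μL + 6.7 mL = 6735 μL total → factor 6735/35 = 192.43
Overall dilution factor = 138.57 × 20 × 192.43 = 5.333 × 10^5
Final = 1.50 mM / 5.333 × 10^5 = 2.813 × 10^-6 mM = 2.81 nM

2.81 nM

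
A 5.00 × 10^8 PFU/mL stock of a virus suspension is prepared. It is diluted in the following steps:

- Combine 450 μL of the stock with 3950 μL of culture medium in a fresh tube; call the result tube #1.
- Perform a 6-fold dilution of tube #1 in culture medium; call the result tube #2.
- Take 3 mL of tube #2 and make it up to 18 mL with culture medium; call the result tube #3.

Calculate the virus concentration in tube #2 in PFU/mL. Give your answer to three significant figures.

8.52 × 10^6 PFU/mL

Step 1: 450 μL + 3950 μL = 4400 μL total → factor 4400/450 = 9.7778
Step 2: 6-fold → factor 6
Dilution factor through tube #2 = 9.7778 × 6 = 58.667
[tube #2] = 5.00 × 10^8 PFU/mL / 58.667 = 8.52 × 10^6 PFU/mL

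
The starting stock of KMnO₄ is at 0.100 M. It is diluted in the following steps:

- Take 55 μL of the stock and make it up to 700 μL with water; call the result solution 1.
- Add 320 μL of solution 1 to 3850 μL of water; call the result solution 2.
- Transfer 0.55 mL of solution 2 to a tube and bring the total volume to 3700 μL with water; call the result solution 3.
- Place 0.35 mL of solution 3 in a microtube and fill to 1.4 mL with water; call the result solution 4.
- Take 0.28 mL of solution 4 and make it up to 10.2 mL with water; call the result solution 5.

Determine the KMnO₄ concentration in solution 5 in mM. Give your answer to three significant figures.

0.000615 mM

Step 1: 55 μL brought to 700 μL → factor 700/55 = 12.727
Step 2: 320 μL + 3850 μL = 4170 μL total → factor 4170/320 = 13.031
Step 3: 0.55 mL brought to 3700 μL → factor 3.7/0.55 = 6.7273
Step 4: 0.35 mL brought to 1.4 mL → factor 1.4/0.35 = 4
Step 5: 0.28 mL brought to 10.2 mL → factor 10.2/0.28 = 36.429
Overall dilution factor = 12.727 × 13.031 × 6.7273 × 4 × 36.429 = 1.6258 × 10^5
Final = 0.100 M / 1.6258 × 10^5 = 6.151 × 10^-7 M = 0.000615 mM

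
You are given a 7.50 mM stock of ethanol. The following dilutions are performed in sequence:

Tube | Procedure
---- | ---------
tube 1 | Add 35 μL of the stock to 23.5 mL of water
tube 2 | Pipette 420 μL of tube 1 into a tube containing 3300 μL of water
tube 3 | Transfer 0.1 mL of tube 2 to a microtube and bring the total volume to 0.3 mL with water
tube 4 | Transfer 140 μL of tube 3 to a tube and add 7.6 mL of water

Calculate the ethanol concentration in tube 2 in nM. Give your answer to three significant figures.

Step 1: 35 μL + 23.5 mL = 23535 μL total → factor 23535/35 = 672.43
Step 2: 420 μL + 3300 μL = 3720 μL total → factor 3720/420 = 8.8571
Dilution factor through tube 2 = 672.43 × 8.8571 = 5955.8
[tube 2] = 7.50 mM / 5955.8 = 0.001259 mM = 1.26 × 10^3 nM

1.26 × 10^3 nM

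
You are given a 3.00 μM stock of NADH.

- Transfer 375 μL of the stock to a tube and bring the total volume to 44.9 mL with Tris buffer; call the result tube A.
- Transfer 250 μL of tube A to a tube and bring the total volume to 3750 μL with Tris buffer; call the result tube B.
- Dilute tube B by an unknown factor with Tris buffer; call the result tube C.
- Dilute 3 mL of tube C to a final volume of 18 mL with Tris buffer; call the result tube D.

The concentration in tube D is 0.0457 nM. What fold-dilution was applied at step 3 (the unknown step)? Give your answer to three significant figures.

Step 1: 375 μL brought to 44.9 mL → factor 44900/375 = 119.73
Step 2: 250 μL brought to 3750 μL → factor 3750/250 = 15
Step 3: unknown factor x
Step 4: 3 mL brought to 18 mL → factor 18/3 = 6
Product of known-step factors = 10776
Overall factor = 3.00 μM / (0.0457 nM) = 65646
x = 65646 / 10776 = 6.09

6.09-fold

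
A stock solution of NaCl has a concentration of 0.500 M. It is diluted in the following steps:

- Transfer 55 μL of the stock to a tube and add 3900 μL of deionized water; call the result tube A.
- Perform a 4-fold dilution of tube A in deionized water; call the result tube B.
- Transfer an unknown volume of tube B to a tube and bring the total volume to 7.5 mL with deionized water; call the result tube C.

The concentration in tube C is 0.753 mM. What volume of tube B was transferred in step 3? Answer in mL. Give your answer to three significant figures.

3.25 mL

Step 1: 55 μL + 3900 μL = 3955 μL total → factor 3955/55 = 71.909
Step 2: 4-fold → factor 4
Step 3: v brought to 7.5 mL → factor = 7.5 mL/v
Product of known-step factors = 287.64
Overall factor = 0.500 M / (0.753 mM) = 664.01
Step-3 factor = 664.01 / 287.64 = 2.3085
v = 7.5 mL / 2.3085 = 3.25 mL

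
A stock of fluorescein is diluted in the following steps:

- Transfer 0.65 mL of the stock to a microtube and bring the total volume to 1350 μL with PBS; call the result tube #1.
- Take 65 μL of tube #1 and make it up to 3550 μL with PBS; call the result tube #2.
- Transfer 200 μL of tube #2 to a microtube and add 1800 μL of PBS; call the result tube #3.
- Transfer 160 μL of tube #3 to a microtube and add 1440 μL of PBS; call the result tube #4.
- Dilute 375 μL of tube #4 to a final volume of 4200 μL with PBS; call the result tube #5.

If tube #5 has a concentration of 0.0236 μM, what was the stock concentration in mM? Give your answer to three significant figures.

Step 1: 0.65 mL brought to 1350 μL → factor 1.35/0.65 = 2.0769
Step 2: 65 μL brought to 3550 μL → factor 3550/65 = 54.615
Step 3: 200 μL + 1800 μL = 2000 μL total → factor 2000/200 = 10
Step 4: 160 μL + 1440 μL = 1600 μL total → factor 1600/160 = 10
Step 5: 375 μL brought to 4200 μL → factor 4200/375 = 11.2
Overall dilution factor = 2.0769 × 54.615 × 10 × 10 × 11.2 = 1.2704 × 10^5
Stock = 0.0236 μM × 1.2704 × 10^5 = 2998 μM = 3.00 mM

3.00 mM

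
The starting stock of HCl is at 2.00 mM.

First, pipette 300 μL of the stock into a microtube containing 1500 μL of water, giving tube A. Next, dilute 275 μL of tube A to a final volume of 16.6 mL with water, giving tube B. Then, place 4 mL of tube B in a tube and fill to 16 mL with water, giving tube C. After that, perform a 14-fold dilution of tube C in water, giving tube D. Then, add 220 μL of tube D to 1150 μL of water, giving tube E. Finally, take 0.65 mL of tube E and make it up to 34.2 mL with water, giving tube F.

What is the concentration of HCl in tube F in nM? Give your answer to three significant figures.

0.301 nM

Step 1: 300 μL + 1500 μL = 1800 μL total → factor 1800/300 = 6
Step 2: 275 μL brought to 16.6 mL → factor 16600/275 = 60.364
Step 3: 4 mL brought to 16 mL → factor 16/4 = 4
Step 4: 14-fold → factor 14
Step 5: 220 μL + 1150 μL = 1370 μL total → factor 1370/220 = 6.2273
Step 6: 0.65 mL brought to 34.2 mL → factor 34.2/0.65 = 52.615
Overall dilution factor = 6 × 60.364 × 4 × 14 × 6.2273 × 52.615 = 6.6455 × 10^6
Final = 2.00 mM / 6.6455 × 10^6 = 3.010 × 10^-7 mM = 0.301 nM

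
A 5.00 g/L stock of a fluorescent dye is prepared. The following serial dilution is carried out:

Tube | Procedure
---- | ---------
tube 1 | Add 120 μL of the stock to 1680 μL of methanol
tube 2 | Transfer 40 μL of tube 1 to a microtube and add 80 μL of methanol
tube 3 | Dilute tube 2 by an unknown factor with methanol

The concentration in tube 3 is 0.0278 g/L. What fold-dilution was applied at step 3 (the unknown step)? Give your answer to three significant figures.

4.00-fold

Step 1: 120 μL + 1680 μL = 1800 μL total → factor 1800/120 = 15
Step 2: 40 μL + 80 μL = 120 μL total → factor 120/40 = 3
Step 3: unknown factor x
Product of known-step factors = 45
Overall factor = 5.00 g/L / (0.0278 g/L) = 179.86
x = 179.86 / 45 = 4.00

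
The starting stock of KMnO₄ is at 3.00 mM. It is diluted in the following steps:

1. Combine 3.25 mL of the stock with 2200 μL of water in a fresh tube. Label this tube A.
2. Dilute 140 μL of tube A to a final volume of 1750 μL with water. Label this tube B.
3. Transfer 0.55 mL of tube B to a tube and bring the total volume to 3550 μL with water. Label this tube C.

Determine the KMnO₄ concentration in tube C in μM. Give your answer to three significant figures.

22.2 μM

Step 1: 3.25 mL + 2200 μL = 5.45 mL total → factor 5.45/3.25 = 1.6769
Step 2: 140 μL brought to 1750 μL → factor 1750/140 = 12.5
Step 3: 0.55 mL brought to 3550 μL → factor 3.55/0.55 = 6.4545
Overall dilution factor = 1.6769 × 12.5 × 6.4545 = 135.3
Final = 3.00 mM / 135.3 = 0.02217 mM = 22.2 μM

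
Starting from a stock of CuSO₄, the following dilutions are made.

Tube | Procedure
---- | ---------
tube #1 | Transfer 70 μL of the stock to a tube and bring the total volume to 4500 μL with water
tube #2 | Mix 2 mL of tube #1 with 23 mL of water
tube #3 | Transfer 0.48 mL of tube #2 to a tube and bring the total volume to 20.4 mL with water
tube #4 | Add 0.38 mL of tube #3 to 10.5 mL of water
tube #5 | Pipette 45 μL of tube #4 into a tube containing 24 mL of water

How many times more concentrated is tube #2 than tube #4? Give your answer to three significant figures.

1.22 × 10^3

Step 1: 70 μL brought to 4500 μL → factor 4500/70 = 64.286
Step 2: 2 mL + 23 mL = 25 mL total → factor 25/2 = 12.5
Step 3: 0.48 mL brought to 20.4 mL → factor 20.4/0.48 = 42.5
Step 4: 0.38 mL + 10.5 mL = 10.88 mL total → factor 10.88/0.38 = 28.632
Dilution factor to tube #2 = 803.57; to tube #4 = 9.7782 × 10^5
[tube #2]/[tube #4] = (factor to tube #4)/(factor to tube #2) = 9.7782 × 10^5/803.57 = 1.22 × 10^3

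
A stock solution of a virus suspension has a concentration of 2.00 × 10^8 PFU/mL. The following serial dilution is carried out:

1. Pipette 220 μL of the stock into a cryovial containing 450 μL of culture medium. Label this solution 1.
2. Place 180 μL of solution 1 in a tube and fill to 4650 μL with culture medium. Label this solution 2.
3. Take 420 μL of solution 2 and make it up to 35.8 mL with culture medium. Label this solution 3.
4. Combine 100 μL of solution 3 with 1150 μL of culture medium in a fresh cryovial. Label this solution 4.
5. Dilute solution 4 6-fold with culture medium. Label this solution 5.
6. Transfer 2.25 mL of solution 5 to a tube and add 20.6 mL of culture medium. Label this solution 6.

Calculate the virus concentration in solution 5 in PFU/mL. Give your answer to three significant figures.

Step 1: 220 μL + 450 μL = 670 μL total → factor 670/220 = 3.0455
Step 2: 180 μL brought to 4650 μL → factor 4650/180 = 25.833
Step 3: 420 μL brought to 35.8 mL → factor 35800/420 = 85.238
Step 4: 100 μL + 1150 μL = 1250 μL total → factor 1250/100 = 12.5
Step 5: 6-fold → factor 6
Dilution factor through solution 5 = 3.0455 × 25.833 × 85.238 × 12.5 × 6 = 5.0295 × 10^5
[solution 5] = 2.00 × 10^8 PFU/mL / 5.0295 × 10^5 = 398 PFU/mL

398 PFU/mL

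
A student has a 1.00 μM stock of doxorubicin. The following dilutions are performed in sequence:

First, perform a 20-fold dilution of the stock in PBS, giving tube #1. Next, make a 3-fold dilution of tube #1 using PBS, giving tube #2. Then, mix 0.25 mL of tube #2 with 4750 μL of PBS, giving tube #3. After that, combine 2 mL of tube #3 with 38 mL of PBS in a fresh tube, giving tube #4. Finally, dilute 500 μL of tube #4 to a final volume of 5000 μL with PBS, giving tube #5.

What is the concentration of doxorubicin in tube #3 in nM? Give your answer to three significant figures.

Step 1: 20-fold → factor 20
Step 2: 3-fold → factor 3
Step 3: 0.25 mL + 4750 μL = 5 mL total → factor 5/0.25 = 20
Dilution factor through tube #3 = 20 × 3 × 20 = 1200
[tube #3] = 1.00 μM / 1200 = 0.0008333 μM = 0.833 nM

0.833 nM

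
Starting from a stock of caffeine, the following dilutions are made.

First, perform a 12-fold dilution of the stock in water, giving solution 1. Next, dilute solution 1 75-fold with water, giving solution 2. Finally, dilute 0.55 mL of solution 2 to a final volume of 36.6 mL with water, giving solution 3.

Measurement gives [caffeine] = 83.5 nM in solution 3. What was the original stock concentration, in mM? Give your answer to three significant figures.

5.00 mM

Step 1: 12-fold → factor 12
Step 2: 75-fold → factor 75
Step 3: 0.55 mL brought to 36.6 mL → factor 36.6/0.55 = 66.545
Overall dilution factor = 12 × 75 × 66.545 = 59891
Stock = 83.5 nM × 59891 = 5.001 × 10^6 nM = 5.00 mM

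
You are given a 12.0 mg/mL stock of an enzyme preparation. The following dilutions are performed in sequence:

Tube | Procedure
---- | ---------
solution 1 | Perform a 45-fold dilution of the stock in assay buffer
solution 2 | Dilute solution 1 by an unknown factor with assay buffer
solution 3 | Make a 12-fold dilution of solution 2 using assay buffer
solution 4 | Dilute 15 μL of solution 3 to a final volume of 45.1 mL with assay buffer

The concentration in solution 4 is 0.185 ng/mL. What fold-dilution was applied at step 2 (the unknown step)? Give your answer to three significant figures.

Step 1: 45-fold → factor 45
Step 2: unknown factor x
Step 3: 12-fold → factor 12
Step 4: 15 μL brought to 45.1 mL → factor 45100/15 = 3006.7
Product of known-step factors = 1.6236 × 10^6
Overall factor = 12.0 mg/mL / (0.185 ng/mL) = 6.4865 × 10^7
x = 6.4865 × 10^7 / 1.6236 × 10^6 = 40.0

40.0-fold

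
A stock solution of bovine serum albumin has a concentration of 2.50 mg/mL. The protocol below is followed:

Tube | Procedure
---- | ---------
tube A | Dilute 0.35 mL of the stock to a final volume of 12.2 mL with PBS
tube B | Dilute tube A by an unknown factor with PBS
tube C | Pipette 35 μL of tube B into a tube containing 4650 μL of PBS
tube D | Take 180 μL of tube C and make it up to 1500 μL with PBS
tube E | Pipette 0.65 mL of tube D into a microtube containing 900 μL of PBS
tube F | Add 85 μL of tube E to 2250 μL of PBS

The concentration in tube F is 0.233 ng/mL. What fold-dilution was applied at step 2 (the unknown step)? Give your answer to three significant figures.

Step 1: 0.35 mL brought to 12.2 mL → factor 12.2/0.35 = 34.857
Step 2: unknown factor x
Step 3: 35 μL + 4650 μL = 4685 μL total → factor 4685/35 = 133.86
Step 4: 180 μL brought to 1500 μL → factor 1500/180 = 8.3333
Step 5: 0.65 mL + 900 μL = 1.55 mL total → factor 1.55/0.65 = 2.3846
Step 6: 85 μL + 2250 μL = 2335 μL total → factor 2335/85 = 27.471
Product of known-step factors = 2.5471 × 10^6
Overall factor = 2.50 mg/mL / (0.233 ng/mL) = 1.073 × 10^7
x = 1.073 × 10^7 / 2.5471 × 10^6 = 4.21

4.21-fold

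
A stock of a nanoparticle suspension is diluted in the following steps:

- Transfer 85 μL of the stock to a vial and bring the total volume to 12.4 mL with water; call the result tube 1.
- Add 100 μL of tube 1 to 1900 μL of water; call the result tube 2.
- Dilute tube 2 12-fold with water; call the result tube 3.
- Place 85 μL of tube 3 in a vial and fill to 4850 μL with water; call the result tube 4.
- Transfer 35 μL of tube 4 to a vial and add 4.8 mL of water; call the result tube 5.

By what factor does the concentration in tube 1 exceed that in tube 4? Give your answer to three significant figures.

Step 1: 85 μL brought to 12.4 mL → factor 12400/85 = 145.88
Step 2: 100 μL + 1900 μL = 2000 μL total → factor 2000/100 = 20
Step 3: 12-fold → factor 12
Step 4: 85 μL brought to 4850 μL → factor 4850/85 = 57.059
Dilution factor to tube 1 = 145.88; to tube 4 = 1.9977 × 10^6
[tube 1]/[tube 4] = (factor to tube 4)/(factor to tube 1) = 1.9977 × 10^6/145.88 = 1.37 × 10^4

1.37 × 10^4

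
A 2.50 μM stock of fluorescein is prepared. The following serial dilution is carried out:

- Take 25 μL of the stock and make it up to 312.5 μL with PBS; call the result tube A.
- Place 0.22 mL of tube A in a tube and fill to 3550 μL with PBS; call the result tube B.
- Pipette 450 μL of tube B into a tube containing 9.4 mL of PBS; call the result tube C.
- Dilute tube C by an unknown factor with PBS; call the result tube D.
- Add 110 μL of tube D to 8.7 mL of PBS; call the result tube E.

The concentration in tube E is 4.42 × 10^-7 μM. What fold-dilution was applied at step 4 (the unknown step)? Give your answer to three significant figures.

Step 1: 25 μL brought to 312.5 μL → factor 312.5/25 = 12.5
Step 2: 0.22 mL brought to 3550 μL → factor 3.55/0.22 = 16.136
Step 3: 450 μL + 9.4 mL = 9850 μL total → factor 9850/450 = 21.889
Step 4: unknown factor x
Step 5: 110 μL + 8.7 mL = 8810 μL total → factor 8810/110 = 80.091
Product of known-step factors = 3.5361 × 10^5
Overall factor = 2.50 μM / (4.42 × 10^-7 μM) = 5.6561 × 10^6
x = 5.6561 × 10^6 / 3.5361 × 10^5 = 16.0

16.0-fold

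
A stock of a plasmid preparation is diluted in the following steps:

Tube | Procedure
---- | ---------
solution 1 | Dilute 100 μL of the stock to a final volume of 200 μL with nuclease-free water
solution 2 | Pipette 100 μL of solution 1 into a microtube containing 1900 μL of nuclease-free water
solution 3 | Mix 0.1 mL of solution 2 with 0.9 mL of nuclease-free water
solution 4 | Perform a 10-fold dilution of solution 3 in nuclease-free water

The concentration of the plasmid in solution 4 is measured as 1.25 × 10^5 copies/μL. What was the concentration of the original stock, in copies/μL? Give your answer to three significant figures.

5.00 × 10^8 copies/μL

Step 1: 100 μL brought to 200 μL → factor 200/100 = 2
Step 2: 100 μL + 1900 μL = 2000 μL total → factor 2000/100 = 20
Step 3: 0.1 mL + 0.9 mL = 1 mL total → factor 1/0.1 = 10
Step 4: 10-fold → factor 10
Overall dilution factor = 2 × 20 × 10 × 10 = 4000
Stock = 1.25 × 10^5 copies/μL × 4000 = 5.00 × 10^8 copies/μL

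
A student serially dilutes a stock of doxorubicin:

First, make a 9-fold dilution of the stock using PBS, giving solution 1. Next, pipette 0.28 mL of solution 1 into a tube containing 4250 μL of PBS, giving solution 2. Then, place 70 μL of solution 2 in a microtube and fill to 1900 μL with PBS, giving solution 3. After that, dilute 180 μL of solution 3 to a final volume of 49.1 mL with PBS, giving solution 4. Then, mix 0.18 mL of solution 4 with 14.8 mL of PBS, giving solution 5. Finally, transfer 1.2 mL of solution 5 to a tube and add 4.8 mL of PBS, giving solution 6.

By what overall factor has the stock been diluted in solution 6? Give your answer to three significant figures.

Step 1: 9-fold → factor 9
Step 2: 0.28 mL + 4250 μL = 4.53 mL total → factor 4.53/0.28 = 16.179
Step 3: 70 μL brought to 1900 μL → factor 1900/70 = 27.143
Step 4: 180 μL brought to 49.1 mL → factor 49100/180 = 272.78
Step 5: 0.18 mL + 14.8 mL = 14.98 mL total → factor 14.98/0.18 = 83.222
Step 6: 1.2 mL + 4.8 mL = 6 mL total → factor 6/1.2 = 5
Overall dilution factor = 9 × 16.179 × 27.143 × 272.78 × 83.222 × 5 = 4.486 × 10^8

4.49 × 10^8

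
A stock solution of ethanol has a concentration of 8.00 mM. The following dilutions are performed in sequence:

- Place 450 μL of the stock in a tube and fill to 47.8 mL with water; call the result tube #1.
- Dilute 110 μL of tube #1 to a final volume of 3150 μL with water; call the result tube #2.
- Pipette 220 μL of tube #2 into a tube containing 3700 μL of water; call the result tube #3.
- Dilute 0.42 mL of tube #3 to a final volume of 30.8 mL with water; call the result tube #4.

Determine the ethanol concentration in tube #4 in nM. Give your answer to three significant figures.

Step 1: 450 μL brought to 47.8 mL → factor 47800/450 = 106.22
Step 2: 110 μL brought to 3150 μL → factor 3150/110 = 28.636
Step 3: 220 μL + 3700 μL = 3920 μL total → factor 3920/220 = 17.818
Step 4: 0.42 mL brought to 30.8 mL → factor 30.8/0.42 = 73.333
Overall dilution factor = 106.22 × 28.636 × 17.818 × 73.333 = 3.9746 × 10^6
Final = 8.00 mM / 3.9746 × 10^6 = 2.013 × 10^-6 mM = 2.01 nM

2.01 nM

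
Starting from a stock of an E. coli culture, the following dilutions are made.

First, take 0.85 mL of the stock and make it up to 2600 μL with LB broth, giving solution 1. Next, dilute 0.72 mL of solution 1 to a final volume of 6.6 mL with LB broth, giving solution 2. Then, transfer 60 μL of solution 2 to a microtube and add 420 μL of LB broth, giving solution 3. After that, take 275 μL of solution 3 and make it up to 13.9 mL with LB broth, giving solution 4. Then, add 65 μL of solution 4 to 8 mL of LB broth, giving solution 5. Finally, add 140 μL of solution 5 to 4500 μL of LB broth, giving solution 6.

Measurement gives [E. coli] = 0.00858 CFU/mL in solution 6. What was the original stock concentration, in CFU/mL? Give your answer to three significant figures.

4.00 × 10^5 CFU/mL

Step 1: 0.85 mL brought to 2600 μL → factor 2.6/0.85 = 3.0588
Step 2: 0.72 mL brought to 6.6 mL → factor 6.6/0.72 = 9.1667
Step 3: 60 μL + 420 μL = 480 μL total → factor 480/60 = 8
Step 4: 275 μL brought to 13.9 mL → factor 13900/275 = 50.545
Step 5: 65 μL + 8 mL = 8065 μL total → factor 8065/65 = 124.08
Step 6: 140 μL + 4500 μL = 4640 μL total → factor 4640/140 = 33.143
Overall dilution factor = 3.0588 × 9.1667 × 8 × 50.545 × 124.08 × 33.143 = 4.6625 × 10^7
Stock = 0.00858 CFU/mL × 4.6625 × 10^7 = 4.00 × 10^5 CFU/mL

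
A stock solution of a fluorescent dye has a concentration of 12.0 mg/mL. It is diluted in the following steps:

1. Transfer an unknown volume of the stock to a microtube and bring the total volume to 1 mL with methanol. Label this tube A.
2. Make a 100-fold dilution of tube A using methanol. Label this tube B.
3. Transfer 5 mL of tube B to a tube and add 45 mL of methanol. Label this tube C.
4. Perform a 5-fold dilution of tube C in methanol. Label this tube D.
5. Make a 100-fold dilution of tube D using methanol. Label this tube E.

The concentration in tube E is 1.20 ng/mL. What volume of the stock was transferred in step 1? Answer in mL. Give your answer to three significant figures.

Step 1: v brought to 1 mL → factor = 1 mL/v
Step 2: 100-fold → factor 100
Step 3: 5 mL + 45 mL = 50 mL total → factor 50/5 = 10
Step 4: 5-fold → factor 5
Step 5: 100-fold → factor 100
Product of known-step factors = 5 × 10^5
Overall factor = 12.0 mg/mL / (1.20 ng/mL) = 1 × 10^7
Step-1 factor = 1 × 10^7 / 5 × 10^5 = 20
v = 1 mL / 20 = 0.0500 mL

0.0500 mL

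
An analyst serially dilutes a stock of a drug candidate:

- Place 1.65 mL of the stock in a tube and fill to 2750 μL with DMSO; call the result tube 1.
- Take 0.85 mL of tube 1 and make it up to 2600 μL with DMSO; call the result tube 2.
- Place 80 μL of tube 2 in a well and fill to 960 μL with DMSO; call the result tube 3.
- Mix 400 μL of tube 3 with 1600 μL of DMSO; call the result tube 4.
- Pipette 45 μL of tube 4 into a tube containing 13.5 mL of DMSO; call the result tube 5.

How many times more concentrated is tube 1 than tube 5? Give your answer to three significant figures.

5.52 × 10^4

Step 1: 1.65 mL brought to 2750 μL → factor 2.75/1.65 = 1.6667
Step 2: 0.85 mL brought to 2600 μL → factor 2.6/0.85 = 3.0588
Step 3: 80 μL brought to 960 μL → factor 960/80 = 12
Step 4: 400 μL + 1600 μL = 2000 μL total → factor 2000/400 = 5
Step 5: 45 μL + 13.5 mL = 13545 μL total → factor 13545/45 = 301
Dilution factor to tube 1 = 1.6667; to tube 5 = 92071
[tube 1]/[tube 5] = (factor to tube 5)/(factor to tube 1) = 92071/1.6667 = 5.52 × 10^4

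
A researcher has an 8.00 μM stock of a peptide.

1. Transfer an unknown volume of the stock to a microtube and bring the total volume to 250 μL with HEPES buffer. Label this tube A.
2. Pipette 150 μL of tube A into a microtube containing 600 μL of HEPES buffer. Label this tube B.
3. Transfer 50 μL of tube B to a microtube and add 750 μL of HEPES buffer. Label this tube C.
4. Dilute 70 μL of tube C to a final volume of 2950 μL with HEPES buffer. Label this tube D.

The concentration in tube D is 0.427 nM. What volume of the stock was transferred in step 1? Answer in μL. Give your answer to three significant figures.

45.0 μL

Step 1: v brought to 250 μL → factor = 250 μL/v
Step 2: 150 μL + 600 μL = 750 μL total → factor 750/150 = 5
Step 3: 50 μL + 750 μL = 800 μL total → factor 800/50 = 16
Step 4: 70 μL brought to 2950 μL → factor 2950/70 = 42.143
Product of known-step factors = 3371.4
Overall factor = 8.00 μM / (0.427 nM) = 18735
Step-1 factor = 18735 / 3371.4 = 5.5571
v = 250 μL / 5.5571 = 45.0 μL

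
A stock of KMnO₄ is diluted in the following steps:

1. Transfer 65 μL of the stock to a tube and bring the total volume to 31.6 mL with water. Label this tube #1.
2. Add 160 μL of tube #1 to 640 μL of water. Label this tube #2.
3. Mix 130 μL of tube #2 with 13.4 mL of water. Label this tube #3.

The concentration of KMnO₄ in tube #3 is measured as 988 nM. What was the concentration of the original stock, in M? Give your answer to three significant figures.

Step 1: 65 μL brought to 31.6 mL → factor 31600/65 = 486.15
Step 2: 160 μL + 640 μL = 800 μL total → factor 800/160 = 5
Step 3: 130 μL + 13.4 mL = 13530 μL total → factor 13530/130 = 104.08
Overall dilution factor = 486.15 × 5 × 104.08 = 2.5299 × 10^5
Stock = 988 nM × 2.5299 × 10^5 = 2.500 × 10^8 nM = 0.250 M

0.250 M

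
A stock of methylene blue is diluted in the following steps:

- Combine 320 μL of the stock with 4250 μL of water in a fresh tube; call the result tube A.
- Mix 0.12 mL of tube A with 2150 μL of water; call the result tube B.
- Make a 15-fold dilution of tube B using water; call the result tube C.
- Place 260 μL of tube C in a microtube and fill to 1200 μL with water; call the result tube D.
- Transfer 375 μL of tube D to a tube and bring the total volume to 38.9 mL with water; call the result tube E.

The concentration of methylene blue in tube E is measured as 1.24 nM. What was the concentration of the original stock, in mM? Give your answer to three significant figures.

2.41 mM

Step 1: 320 μL + 4250 μL = 4570 μL total → factor 4570/320 = 14.281
Step 2: 0.12 mL + 2150 μL = 2.27 mL total → factor 2.27/0.12 = 18.917
Step 3: 15-fold → factor 15
Step 4: 260 μL brought to 1200 μL → factor 1200/260 = 4.6154
Step 5: 375 μL brought to 38.9 mL → factor 38900/375 = 103.73
Overall dilution factor = 14.281 × 18.917 × 15 × 4.6154 × 103.73 = 1.9401 × 10^6
Stock = 1.24 nM × 1.9401 × 10^6 = 2.406 × 10^6 nM = 2.41 mM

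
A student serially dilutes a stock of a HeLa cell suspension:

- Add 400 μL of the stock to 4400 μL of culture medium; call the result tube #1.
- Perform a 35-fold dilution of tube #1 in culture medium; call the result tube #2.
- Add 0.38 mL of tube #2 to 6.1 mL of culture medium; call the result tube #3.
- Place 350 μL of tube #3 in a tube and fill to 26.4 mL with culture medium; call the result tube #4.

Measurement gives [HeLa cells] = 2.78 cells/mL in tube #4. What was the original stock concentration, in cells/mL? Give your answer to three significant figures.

Step 1: 400 μL + 4400 μL = 4800 μL total → factor 4800/400 = 12
Step 2: 35-fold → factor 35
Step 3: 0.38 mL + 6.1 mL = 6.48 mL total → factor 6.48/0.38 = 17.053
Step 4: 350 μL brought to 26.4 mL → factor 26400/350 = 75.429
Overall dilution factor = 12 × 35 × 17.053 × 75.429 = 5.4023 × 10^5
Stock = 2.78 cells/mL × 5.4023 × 10^5 = 1.50 × 10^6 cells/mL

1.50 × 10^6 cells/mL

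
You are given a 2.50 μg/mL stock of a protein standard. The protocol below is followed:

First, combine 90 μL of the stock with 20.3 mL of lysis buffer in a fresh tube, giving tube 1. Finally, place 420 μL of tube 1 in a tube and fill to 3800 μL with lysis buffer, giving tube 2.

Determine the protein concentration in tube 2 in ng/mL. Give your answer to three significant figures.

1.22 ng/mL

Step 1: 90 μL + 20.3 mL = 20390 μL total → factor 20390/90 = 226.56
Step 2: 420 μL brought to 3800 μL → factor 3800/420 = 9.0476
Overall dilution factor = 226.56 × 9.0476 = 2049.8
Final = 2.50 μg/mL / 2049.8 = 0.001220 μg/mL = 1.22 ng/mL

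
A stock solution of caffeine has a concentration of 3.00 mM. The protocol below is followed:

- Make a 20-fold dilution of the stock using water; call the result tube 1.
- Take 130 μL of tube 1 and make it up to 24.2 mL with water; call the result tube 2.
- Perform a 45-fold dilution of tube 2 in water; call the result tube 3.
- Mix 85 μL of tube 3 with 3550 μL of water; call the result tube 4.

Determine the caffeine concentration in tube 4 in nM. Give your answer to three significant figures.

Step 1: 20-fold → factor 20
Step 2: 130 μL brought to 24.2 mL → factor 24200/130 = 186.15
Step 3: 45-fold → factor 45
Step 4: 85 μL + 3550 μL = 3635 μL total → factor 3635/85 = 42.765
Overall dilution factor = 20 × 186.15 × 45 × 42.765 = 7.1647 × 10^6
Final = 3.00 mM / 7.1647 × 10^6 = 4.187 × 10^-7 mM = 0.419 nM

0.419 nM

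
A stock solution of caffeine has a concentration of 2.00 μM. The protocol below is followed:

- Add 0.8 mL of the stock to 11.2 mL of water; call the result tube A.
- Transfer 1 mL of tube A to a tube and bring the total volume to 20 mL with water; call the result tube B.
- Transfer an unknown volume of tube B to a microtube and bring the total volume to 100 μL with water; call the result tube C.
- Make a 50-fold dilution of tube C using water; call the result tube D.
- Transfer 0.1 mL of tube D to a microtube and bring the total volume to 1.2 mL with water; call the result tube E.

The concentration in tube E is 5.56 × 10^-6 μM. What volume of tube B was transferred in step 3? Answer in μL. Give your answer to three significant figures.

Step 1: 0.8 mL + 11.2 mL = 12 mL total → factor 12/0.8 = 15
Step 2: 1 mL brought to 20 mL → factor 20/1 = 20
Step 3: v brought to 100 μL → factor = 100 μL/v
Step 4: 50-fold → factor 50
Step 5: 0.1 mL brought to 1.2 mL → factor 1.2/0.1 = 12
Product of known-step factors = 1.8 × 10^5
Overall factor = 2.00 μM / (5.56 × 10^-6 μM) = 3.5971 × 10^5
Step-3 factor = 3.5971 × 10^5 / 1.8 × 10^5 = 1.9984
v = 100 μL / 1.9984 = 50.0 μL

50.0 μL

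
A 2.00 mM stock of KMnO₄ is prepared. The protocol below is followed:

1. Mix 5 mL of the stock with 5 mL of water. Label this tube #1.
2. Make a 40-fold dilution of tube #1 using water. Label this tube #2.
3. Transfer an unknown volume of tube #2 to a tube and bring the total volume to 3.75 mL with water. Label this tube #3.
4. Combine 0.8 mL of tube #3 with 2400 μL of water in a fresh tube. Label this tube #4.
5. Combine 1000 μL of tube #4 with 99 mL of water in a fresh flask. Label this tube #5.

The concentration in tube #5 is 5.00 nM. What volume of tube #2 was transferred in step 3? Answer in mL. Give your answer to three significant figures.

Step 1: 5 mL + 5 mL = 10 mL total → factor 10/5 = 2
Step 2: 40-fold → factor 40
Step 3: v brought to 3.75 mL → factor = 3.75 mL/v
Step 4: 0.8 mL + 2400 μL = 3.2 mL total → factor 3.2/0.8 = 4
Step 5: 1000 μL + 99 mL = 1 × 10^5 μL total → factor 1 × 10^5/1000 = 100
Product of known-step factors = 32000
Overall factor = 2.00 mM / (5.00 nM) = 4 × 10^5
Step-3 factor = 4 × 10^5 / 32000 = 12.5
v = 3.75 mL / 12.5 = 0.300 mL

0.300 mL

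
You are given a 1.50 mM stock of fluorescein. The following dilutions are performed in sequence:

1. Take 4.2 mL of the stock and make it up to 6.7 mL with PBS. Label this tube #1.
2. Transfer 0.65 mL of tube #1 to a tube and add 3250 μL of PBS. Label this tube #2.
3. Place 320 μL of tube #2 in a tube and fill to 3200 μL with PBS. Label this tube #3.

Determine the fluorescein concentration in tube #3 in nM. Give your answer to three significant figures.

Step 1: 4.2 mL brought to 6.7 mL → factor 6.7/4.2 = 1.5952
Step 2: 0.65 mL + 3250 μL = 3.9 mL total → factor 3.9/0.65 = 6
Step 3: 320 μL brought to 3200 μL → factor 3200/320 = 10
Overall dilution factor = 1.5952 × 6 × 10 = 95.714
Final = 1.50 mM / 95.714 = 0.01567 mM = 1.57 × 10^4 nM

1.57 × 10^4 nM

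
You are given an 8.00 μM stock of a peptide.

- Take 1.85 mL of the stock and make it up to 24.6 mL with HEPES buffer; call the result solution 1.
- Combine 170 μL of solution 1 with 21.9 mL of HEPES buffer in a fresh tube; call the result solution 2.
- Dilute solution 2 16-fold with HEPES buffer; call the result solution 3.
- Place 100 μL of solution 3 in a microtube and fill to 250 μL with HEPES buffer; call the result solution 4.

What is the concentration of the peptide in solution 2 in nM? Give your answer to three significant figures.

4.63 nM

Step 1: 1.85 mL brought to 24.6 mL → factor 24.6/1.85 = 13.297
Step 2: 170 μL + 21.9 mL = 22070 μL total → factor 22070/170 = 129.82
Dilution factor through solution 2 = 13.297 × 129.82 = 1726.3
[solution 2] = 8.00 μM / 1726.3 = 0.004634 μM = 4.63 nM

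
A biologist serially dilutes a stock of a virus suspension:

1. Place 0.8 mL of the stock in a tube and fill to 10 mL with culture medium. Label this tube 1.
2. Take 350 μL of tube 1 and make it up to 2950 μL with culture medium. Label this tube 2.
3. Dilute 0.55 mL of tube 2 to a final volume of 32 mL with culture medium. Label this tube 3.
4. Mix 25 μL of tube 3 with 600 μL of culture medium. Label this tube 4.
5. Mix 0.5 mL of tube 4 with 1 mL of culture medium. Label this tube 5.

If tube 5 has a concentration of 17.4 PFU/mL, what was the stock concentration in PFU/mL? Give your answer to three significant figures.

8.00 × 10^6 PFU/mL

Step 1: 0.8 mL brought to 10 mL → factor 10/0.8 = 12.5
Step 2: 350 μL brought to 2950 μL → factor 2950/350 = 8.4286
Step 3: 0.55 mL brought to 32 mL → factor 32/0.55 = 58.182
Step 4: 25 μL + 600 μL = 625 μL total → factor 625/25 = 25
Step 5: 0.5 mL + 1 mL = 1.5 mL total → factor 1.5/0.5 = 3
Overall dilution factor = 12.5 × 8.4286 × 58.182 × 25 × 3 = 4.5974 × 10^5
Stock = 17.4 PFU/mL × 4.5974 × 10^5 = 8.00 × 10^6 PFU/mL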